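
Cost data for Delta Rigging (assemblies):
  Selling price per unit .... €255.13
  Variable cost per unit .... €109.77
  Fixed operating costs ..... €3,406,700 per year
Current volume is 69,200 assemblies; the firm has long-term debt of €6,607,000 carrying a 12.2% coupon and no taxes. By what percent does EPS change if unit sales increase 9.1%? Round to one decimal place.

Total contribution margin = 69,200 × €145.36 = €10,058,912.00.
Operating income = contribution − fixed costs = €10,058,912.00 − €3,406,700 = €6,652,212.00.
After interest of €806,054.00, pre-tax earnings = €5,846,158.00.
DCL = total CM / (EBIT − I) = €10,058,912.00 / €5,846,158.00 = 1.7206.
%ΔEPS = DCL × %ΔSales = 1.7206 × +9.1% = +15.7%.

+15.7%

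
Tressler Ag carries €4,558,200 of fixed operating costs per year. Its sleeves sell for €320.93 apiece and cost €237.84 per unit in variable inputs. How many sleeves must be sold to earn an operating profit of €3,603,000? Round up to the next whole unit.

Contribution margin per unit = €320.93 − €237.84 = €83.09.
Need Q such that Q × €83.09 − €4,558,200 = €3,603,000, i.e. Q = €8,161,200 / €83.09 = 98,221.21 → 98,222.

98,222 sleeves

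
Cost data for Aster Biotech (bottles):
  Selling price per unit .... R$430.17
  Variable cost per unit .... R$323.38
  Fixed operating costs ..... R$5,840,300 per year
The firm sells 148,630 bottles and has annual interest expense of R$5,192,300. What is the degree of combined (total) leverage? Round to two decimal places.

Contribution at this volume is 148,630 × R$106.79 = R$15,872,197.70.
EBIT = R$15,872,197.70 − R$5,840,300 = R$10,031,897.70. Interest = R$5,192,300.00.
DOL = R$15,872,197.70 ÷ R$10,031,897.70 = 1.5822; DFL = R$10,031,897.70 ÷ R$4,839,597.70 = 2.0729.
Combined leverage = 1.5822 × 2.0729 = 3.2797.

3.28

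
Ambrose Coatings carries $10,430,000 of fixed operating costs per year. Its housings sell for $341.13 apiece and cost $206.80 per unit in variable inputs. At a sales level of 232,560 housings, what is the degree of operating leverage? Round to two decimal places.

1.50

Total contribution margin = 232,560 × $134.33 = $31,239,784.80.
Subtracting fixed costs: EBIT = $31,239,784.80 − $10,430,000 = $20,809,784.80.
So DOL = total CM / EBIT = $31,239,784.80 / $20,809,784.80 = 1.5012.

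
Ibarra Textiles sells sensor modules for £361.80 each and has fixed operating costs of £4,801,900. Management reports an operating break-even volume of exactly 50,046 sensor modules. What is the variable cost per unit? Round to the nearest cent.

At break-even, FC = Q × (P − VC), so P − VC = £4,801,900 ÷ 50,046 = £95.9497.
Variable cost per unit = £361.80 − £95.9497 = £265.85.

£265.85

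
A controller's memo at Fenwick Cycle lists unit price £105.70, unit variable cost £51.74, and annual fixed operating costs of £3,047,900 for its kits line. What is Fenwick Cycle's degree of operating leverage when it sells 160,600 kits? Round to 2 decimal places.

Contribution at this volume is 160,600 × £53.96 = £8,665,976.00.
EBIT = £8,665,976.00 − £3,047,900 = £5,618,076.00.
Degree of operating leverage = £8,665,976.00 / £5,618,076.00 = 1.5425.

1.54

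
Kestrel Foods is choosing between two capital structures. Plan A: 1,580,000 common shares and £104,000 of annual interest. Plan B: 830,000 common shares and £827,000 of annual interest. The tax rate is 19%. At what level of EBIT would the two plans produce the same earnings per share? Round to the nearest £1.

Set EPS_A = EPS_B: (EBIT − £104,000)(1 − 0.19) ÷ 1,580,000 = (EBIT − £827,000)(1 − 0.19) ÷ 830,000.
The (1 − t) factor cancels: (EBIT − 104,000) × 830,000 = (EBIT − 827,000) × 1,580,000.
Solving, EBIT = (827,000·1,580,000 − 104,000·830,000) / (1,580,000 − 830,000) = 1,220,340,000,000 / 750,000 = 1,627,120.00.

£1,627,120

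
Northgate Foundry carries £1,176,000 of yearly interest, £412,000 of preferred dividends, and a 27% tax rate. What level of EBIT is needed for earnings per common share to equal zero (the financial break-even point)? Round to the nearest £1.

£1,740,384

Grossing the preferred dividend up to pre-tax terms: £412,000 / (1 − 0.27) = £564,383.56.
EPS = 0 when EBIT covers interest plus the pre-tax preferred burden: £1,176,000 + £564,383.56 = £1,740,383.56.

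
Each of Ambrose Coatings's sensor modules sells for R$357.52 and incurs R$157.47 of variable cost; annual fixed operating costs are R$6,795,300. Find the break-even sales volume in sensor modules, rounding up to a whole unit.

33,969 sensor modules

Contribution margin per unit = R$357.52 − R$157.47 = R$200.05.
Break-even Q = R$6,795,300 / R$200.05 = 33,968.01 → 33,969 sensor modules.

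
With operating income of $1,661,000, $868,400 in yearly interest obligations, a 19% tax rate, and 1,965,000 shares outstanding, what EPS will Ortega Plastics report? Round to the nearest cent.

Interest = $868,400.00, so EBT = $1,661,000 − $868,400.00 = $792,600.00.
Net income = $792,600.00 × (1 − 0.19) = $642,006.00.
EPS = $642,006.00 ÷ 1,965,000 = $0.33.

$0.33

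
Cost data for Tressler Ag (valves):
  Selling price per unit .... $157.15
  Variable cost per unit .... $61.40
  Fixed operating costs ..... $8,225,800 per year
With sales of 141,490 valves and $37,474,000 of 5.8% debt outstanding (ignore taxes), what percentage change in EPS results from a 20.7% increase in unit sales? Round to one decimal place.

+89.1%

At 141,490 units, contribution = 141,490 × $95.75 = $13,547,667.50.
EBIT = $13,547,667.50 − $8,225,800 = $5,321,867.50.
After interest of $2,173,492.00, pre-tax earnings = $3,148,375.50.
DCL = total CM / (EBIT − I) = $13,547,667.50 / $3,148,375.50 = 4.3031.
%ΔEPS = DCL × %ΔSales = 4.3031 × +20.7% = +89.1%.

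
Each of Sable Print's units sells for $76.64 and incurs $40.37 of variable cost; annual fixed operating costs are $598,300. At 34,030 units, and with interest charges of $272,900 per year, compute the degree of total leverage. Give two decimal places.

Total contribution margin = 34,030 × $36.27 = $1,234,268.10.
Subtracting fixed costs: EBIT = $1,234,268.10 − $598,300 = $635,968.10. Interest = $272,900.00, so EBIT − I = $363,068.10.
DCL = contribution ÷ (EBIT − I) = $1,234,268.10 ÷ $363,068.10 = 3.3995.

3.40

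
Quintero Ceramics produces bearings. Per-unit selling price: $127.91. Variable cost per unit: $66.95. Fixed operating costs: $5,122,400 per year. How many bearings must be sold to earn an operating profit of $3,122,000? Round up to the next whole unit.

135,243 bearings

Contribution margin per unit = $127.91 − $66.95 = $60.96.
Required volume = (fixed costs + target profit) ÷ CM = ($5,122,400 + $3,122,000) ÷ $60.96 = 135,242.78, so 135,243 bearings.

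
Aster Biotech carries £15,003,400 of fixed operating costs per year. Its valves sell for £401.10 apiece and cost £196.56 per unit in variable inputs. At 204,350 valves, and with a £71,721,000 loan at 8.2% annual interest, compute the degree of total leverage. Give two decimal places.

Total contribution margin = 204,350 × £204.54 = £41,797,749.00.
Operating income = contribution − fixed costs = £41,797,749.00 − £15,003,400 = £26,794,349.00. Interest = £5,881,122.00, so EBIT − I = £20,913,227.00.
Degree of total leverage = total CM / (EBIT − interest) = £41,797,749.00 / £20,913,227.00 = 1.9986.

2.00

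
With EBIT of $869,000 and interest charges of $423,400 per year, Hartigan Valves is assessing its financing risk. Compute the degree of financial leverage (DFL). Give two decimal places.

1.95

Interest = $423,400.00.
DFL = EBIT ÷ (EBIT − I) = $869,000 ÷ ($869,000 − $423,400.00) = $869,000 ÷ $445,600.00 = 1.9502.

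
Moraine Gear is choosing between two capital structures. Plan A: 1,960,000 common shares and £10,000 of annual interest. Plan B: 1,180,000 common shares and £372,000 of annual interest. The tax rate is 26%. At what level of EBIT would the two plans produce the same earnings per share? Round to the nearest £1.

Set EPS_A = EPS_B: (EBIT − £10,000)(1 − 0.26) ÷ 1,960,000 = (EBIT − £372,000)(1 − 0.26) ÷ 1,180,000.
Cancelling (1 − t) and cross-multiplying: 1,180,000·(EBIT − 10,000) = 1,960,000·(EBIT − 372,000).
EBIT × (1,960,000 − 1,180,000) = 372,000 × 1,960,000 − 10,000 × 1,180,000 = 717,320,000,000, so EBIT = 717,320,000,000 ÷ 780,000 = 919,641.03.

£919,641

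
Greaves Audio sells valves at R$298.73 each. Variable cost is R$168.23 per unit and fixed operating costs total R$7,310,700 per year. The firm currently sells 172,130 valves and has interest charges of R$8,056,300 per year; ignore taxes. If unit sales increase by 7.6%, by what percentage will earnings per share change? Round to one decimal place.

Total contribution margin = 172,130 × R$130.50 = R$22,462,965.00.
EBIT = R$22,462,965.00 − R$7,310,700 = R$15,152,265.00.
After interest of R$8,056,300.00, pre-tax earnings = R$7,095,965.00.
Degree of combined leverage = contribution ÷ (EBIT − I) = R$22,462,965.00 ÷ R$7,095,965.00 = 3.1656.
%ΔEPS = DCL × %ΔSales = 3.1656 × +7.6% = +24.1%.

+24.1%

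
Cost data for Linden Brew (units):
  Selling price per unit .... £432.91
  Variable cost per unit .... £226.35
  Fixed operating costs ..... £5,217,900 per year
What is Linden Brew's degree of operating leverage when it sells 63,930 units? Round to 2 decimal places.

1.65

Total contribution margin = 63,930 × £206.56 = £13,205,380.80.
EBIT = £13,205,380.80 − £5,217,900 = £7,987,480.80.
DOL = contribution ÷ EBIT = £13,205,380.80 ÷ £7,987,480.80 = 1.6533.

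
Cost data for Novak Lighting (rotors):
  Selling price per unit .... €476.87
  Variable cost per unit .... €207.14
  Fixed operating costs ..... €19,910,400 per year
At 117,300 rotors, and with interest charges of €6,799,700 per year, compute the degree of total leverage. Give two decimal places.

6.42

At 117,300 units, contribution = 117,300 × €269.73 = €31,639,329.00.
Operating income = contribution − fixed costs = €31,639,329.00 − €19,910,400 = €11,728,929.00. Interest = €6,799,700.00, so EBIT − I = €4,929,229.00.
Degree of total leverage = total CM / (EBIT − interest) = €31,639,329.00 / €4,929,229.00 = 6.4187.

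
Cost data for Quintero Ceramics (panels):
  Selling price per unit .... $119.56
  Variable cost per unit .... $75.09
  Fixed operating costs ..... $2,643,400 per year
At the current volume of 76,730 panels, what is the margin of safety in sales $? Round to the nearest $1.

Each unit contributes $119.56 − $75.09 = $44.47. Break-even units = $2,643,400 ÷ $44.47 = 59,442.32; break-even revenue = 59,442.32 × $119.56 = $7,106,923.86.
Current sales = 76,730 × $119.56 = $9,173,838.80.
Margin of safety = $9,173,838.80 − $7,106,923.86 = $2,066,915.

$2,066,915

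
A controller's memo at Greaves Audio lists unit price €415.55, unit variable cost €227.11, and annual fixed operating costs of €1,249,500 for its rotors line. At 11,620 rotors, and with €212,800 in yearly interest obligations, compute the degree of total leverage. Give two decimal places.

3.01

Contribution at this volume is 11,620 × €188.44 = €2,189,672.80.
Operating income = contribution − fixed costs = €2,189,672.80 − €1,249,500 = €940,172.80. Interest = €212,800.00.
DOL = €2,189,672.80 ÷ €940,172.80 = 2.3290; DFL = €940,172.80 ÷ €727,372.80 = 1.2926.
Combined leverage = 2.3290 × 1.2926 = 3.0105.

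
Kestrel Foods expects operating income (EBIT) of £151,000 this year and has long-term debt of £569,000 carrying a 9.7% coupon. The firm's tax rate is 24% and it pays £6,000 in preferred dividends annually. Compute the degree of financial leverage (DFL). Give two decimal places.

1.72

Annual interest charges come to £55,193.00.
Pre-tax preferred-dividend burden = £6,000 ÷ (1 − 0.24) = £7,894.74.
DFL = EBIT ÷ [EBIT − I − D_p/(1−t)] = £151,000 ÷ [£151,000 − £55,193.00 − £7,894.74] = £151,000 ÷ £87,912.26 = 1.7176.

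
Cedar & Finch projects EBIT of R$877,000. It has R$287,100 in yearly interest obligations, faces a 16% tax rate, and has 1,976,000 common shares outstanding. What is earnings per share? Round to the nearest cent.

Pre-tax income = R$877,000 − R$287,100.00 = R$589,900.00.
After tax at 16%: net income = R$589,900.00 × 0.84 = R$495,516.00.
Per share: R$495,516.00 / 1,976,000 shares = R$0.25.

R$0.25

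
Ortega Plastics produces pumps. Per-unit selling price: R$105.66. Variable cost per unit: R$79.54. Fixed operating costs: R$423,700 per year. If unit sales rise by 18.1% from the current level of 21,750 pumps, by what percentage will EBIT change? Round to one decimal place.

Contribution at this volume is 21,750 × R$26.12 = R$568,110.00.
Operating income = contribution − fixed costs = R$568,110.00 − R$423,700 = R$144,410.00.
Degree of operating leverage = R$568,110.00 / R$144,410.00 = 3.9340.
Operating income changes by 3.9340 × +18.1% = +71.2%.

+71.2%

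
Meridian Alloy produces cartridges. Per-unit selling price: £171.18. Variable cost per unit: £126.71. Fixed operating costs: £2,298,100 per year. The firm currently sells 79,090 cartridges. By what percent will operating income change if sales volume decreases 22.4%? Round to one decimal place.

At 79,090 units, contribution = 79,090 × £44.47 = £3,517,132.30.
Operating income = contribution − fixed costs = £3,517,132.30 − £2,298,100 = £1,219,032.30.
DOL = contribution ÷ EBIT = £3,517,132.30 ÷ £1,219,032.30 = 2.8852.
%ΔEBIT = DOL × %ΔSales = 2.8852 × -22.4% = -64.6%.

-64.6%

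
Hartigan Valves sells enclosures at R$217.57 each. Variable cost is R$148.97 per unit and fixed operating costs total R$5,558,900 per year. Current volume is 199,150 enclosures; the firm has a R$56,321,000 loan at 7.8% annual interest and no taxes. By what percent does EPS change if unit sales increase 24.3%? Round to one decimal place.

At 199,150 units, contribution = 199,150 × R$68.60 = R$13,661,690.00.
Operating income = contribution − fixed costs = R$13,661,690.00 − R$5,558,900 = R$8,102,790.00.
Interest = R$4,393,038.00, so EBIT − I = R$3,709,752.00.
DCL = total CM / (EBIT − I) = R$13,661,690.00 / R$3,709,752.00 = 3.6826.
EPS therefore changes by 3.6826 × (+24.3%) = +89.5%.

+89.5%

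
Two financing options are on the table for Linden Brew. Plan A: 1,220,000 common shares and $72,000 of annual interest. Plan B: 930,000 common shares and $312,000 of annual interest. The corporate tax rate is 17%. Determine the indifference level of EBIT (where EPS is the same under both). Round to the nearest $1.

Set EPS_A = EPS_B: (EBIT − $72,000)(1 − 0.17) ÷ 1,220,000 = (EBIT − $312,000)(1 − 0.17) ÷ 930,000.
The (1 − t) factor cancels: (EBIT − 72,000) × 930,000 = (EBIT − 312,000) × 1,220,000.
EBIT × (1,220,000 − 930,000) = 312,000 × 1,220,000 − 72,000 × 930,000 = 313,680,000,000, so EBIT = 313,680,000,000 ÷ 290,000 = 1,081,655.17.

$1,081,655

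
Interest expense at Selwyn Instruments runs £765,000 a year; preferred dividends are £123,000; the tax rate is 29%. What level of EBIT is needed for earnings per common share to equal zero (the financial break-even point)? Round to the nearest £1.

£938,239

Grossing the preferred dividend up to pre-tax terms: £123,000 / (1 − 0.29) = £173,239.44.
Financial break-even EBIT = interest + D_p ÷ (1 − t) = £765,000 + £173,239.44 = £938,239.44.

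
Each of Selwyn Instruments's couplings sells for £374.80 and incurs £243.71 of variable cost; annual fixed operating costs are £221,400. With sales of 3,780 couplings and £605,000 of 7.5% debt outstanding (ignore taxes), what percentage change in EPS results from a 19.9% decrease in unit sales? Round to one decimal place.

Total contribution margin = 3,780 × £131.09 = £495,520.20.
Subtracting fixed costs: EBIT = £495,520.20 − £221,400 = £274,120.20.
After interest of £45,375.00, pre-tax earnings = £228,745.20.
DCL = total CM / (EBIT − I) = £495,520.20 / £228,745.20 = 2.1663.
%ΔEPS = DCL × %ΔSales = 2.1663 × -19.9% = -43.1%.

-43.1%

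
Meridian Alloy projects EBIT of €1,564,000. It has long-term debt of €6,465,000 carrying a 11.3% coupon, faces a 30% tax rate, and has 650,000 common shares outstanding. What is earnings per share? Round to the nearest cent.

Pre-tax income = €1,564,000 − €730,545.00 = €833,455.00.
After tax at 30%: net income = €833,455.00 × 0.70 = €583,418.50.
EPS = €583,418.50 ÷ 650,000 = €0.90.

€0.90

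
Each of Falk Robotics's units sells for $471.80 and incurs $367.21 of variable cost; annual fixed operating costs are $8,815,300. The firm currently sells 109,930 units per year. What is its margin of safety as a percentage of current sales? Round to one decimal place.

23.3%

Unit CM = price − variable cost = $471.80 − $367.21 = $104.59. Break-even units = $8,815,300 ÷ $104.59 = 84,284.35; break-even revenue = 84,284.35 × $471.80 = $39,765,355.58.
Actual sales revenue = 109,930 × $471.80 = $51,864,974.00.
Margin of safety = ($51,864,974.00 − $39,765,355.58) ÷ $51,864,974.00 = 23.3%.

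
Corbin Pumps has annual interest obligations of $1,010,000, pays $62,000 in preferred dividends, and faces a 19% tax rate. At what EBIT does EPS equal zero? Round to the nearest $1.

Grossing the preferred dividend up to pre-tax terms: $62,000 / (1 − 0.19) = $76,543.21.
EPS = 0 when EBIT covers interest plus the pre-tax preferred burden: $1,010,000 + $76,543.21 = $1,086,543.21.

$1,086,543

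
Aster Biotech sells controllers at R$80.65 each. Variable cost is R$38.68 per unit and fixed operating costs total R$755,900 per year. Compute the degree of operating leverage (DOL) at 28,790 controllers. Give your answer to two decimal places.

Total contribution margin = 28,790 × R$41.97 = R$1,208,316.30.
EBIT = R$1,208,316.30 − R$755,900 = R$452,416.30.
DOL = contribution ÷ EBIT = R$1,208,316.30 ÷ R$452,416.30 = 2.6708.

2.67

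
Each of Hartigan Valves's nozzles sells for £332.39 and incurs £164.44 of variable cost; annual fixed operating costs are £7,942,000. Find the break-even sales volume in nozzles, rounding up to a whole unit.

47,288 nozzles

Contribution margin per unit = £332.39 − £164.44 = £167.95.
Break-even Q = £7,942,000 / £167.95 = 47,287.88 → 47,288 nozzles.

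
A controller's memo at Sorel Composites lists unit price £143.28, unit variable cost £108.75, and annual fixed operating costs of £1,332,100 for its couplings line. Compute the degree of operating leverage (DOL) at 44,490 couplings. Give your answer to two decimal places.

7.53

Total contribution margin = 44,490 × £34.53 = £1,536,239.70.
EBIT = £1,536,239.70 − £1,332,100 = £204,139.70.
Degree of operating leverage = £1,536,239.70 / £204,139.70 = 7.5254.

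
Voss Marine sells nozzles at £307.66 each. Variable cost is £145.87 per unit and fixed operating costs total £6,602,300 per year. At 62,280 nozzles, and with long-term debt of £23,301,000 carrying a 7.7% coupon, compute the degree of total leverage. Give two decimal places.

At 62,280 units, contribution = 62,280 × £161.79 = £10,076,281.20.
EBIT = £10,076,281.20 − £6,602,300 = £3,473,981.20. Interest = £1,794,177.00, so EBIT − I = £1,679,804.20.
DCL = contribution ÷ (EBIT − I) = £10,076,281.20 ÷ £1,679,804.20 = 5.9985.

6.00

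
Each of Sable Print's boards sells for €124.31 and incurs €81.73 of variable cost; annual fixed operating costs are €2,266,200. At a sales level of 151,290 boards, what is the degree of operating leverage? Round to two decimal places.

At 151,290 units, contribution = 151,290 × €42.58 = €6,441,928.20.
EBIT = €6,441,928.20 − €2,266,200 = €4,175,728.20.
Degree of operating leverage = €6,441,928.20 / €4,175,728.20 = 1.5427.

1.54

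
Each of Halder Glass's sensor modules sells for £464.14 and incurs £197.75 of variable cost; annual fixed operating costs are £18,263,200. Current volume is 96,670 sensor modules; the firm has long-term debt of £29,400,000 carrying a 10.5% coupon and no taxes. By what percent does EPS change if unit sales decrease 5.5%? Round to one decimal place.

-32.2%

Contribution at this volume is 96,670 × £266.39 = £25,751,921.30.
Operating income = contribution − fixed costs = £25,751,921.30 − £18,263,200 = £7,488,721.30.
Interest = £3,087,000.00, so EBIT − I = £4,401,721.30.
Degree of combined leverage = contribution ÷ (EBIT − I) = £25,751,921.30 ÷ £4,401,721.30 = 5.8504.
EPS therefore changes by 5.8504 × (-5.5%) = -32.2%.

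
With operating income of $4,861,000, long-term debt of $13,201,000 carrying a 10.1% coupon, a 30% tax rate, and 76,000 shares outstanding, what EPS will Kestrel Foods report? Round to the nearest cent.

$32.49

Interest = $1,333,301.00, so EBT = $4,861,000 − $1,333,301.00 = $3,527,699.00.
After tax at 30%: net income = $3,527,699.00 × 0.70 = $2,469,389.30.
Per share: $2,469,389.30 / 76,000 shares = $32.49.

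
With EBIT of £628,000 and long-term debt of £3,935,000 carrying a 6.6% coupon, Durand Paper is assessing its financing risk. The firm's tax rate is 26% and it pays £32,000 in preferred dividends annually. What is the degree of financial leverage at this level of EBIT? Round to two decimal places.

1.93

Interest = £259,710.00.
Preferred dividends grossed up pre-tax: £32,000 / (1 − 0.26) = £43,243.24.
DFL = EBIT ÷ [EBIT − I − D_p/(1−t)] = £628,000 ÷ [£628,000 − £259,710.00 − £43,243.24] = £628,000 ÷ £325,046.76 = 1.9320.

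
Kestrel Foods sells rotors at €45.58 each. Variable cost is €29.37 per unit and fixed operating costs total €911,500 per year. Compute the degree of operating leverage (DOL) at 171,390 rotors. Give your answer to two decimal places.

Contribution at this volume is 171,390 × €16.21 = €2,778,231.90.
Subtracting fixed costs: EBIT = €2,778,231.90 − €911,500 = €1,866,731.90.
Degree of operating leverage = €2,778,231.90 / €1,866,731.90 = 1.4883.

1.49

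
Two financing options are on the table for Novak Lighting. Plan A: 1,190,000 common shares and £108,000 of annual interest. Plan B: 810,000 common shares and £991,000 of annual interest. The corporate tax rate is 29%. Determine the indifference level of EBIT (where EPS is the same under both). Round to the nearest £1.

£2,873,184

At indifference, (EBIT − 108,000)(1 − t)/1,190,000 = (EBIT − 991,000)(1 − t)/810,000.
Cancelling (1 − t) and cross-multiplying: 810,000·(EBIT − 108,000) = 1,190,000·(EBIT − 991,000).
Solving, EBIT = (991,000·1,190,000 − 108,000·810,000) / (1,190,000 − 810,000) = 1,091,810,000,000 / 380,000 = 2,873,184.21.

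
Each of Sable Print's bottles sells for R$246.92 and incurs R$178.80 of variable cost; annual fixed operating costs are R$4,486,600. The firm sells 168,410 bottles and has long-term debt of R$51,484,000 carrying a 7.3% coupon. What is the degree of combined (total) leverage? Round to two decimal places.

Total contribution margin = 168,410 × R$68.12 = R$11,472,089.20.
Operating income = contribution − fixed costs = R$11,472,089.20 − R$4,486,600 = R$6,985,489.20. Interest = R$3,758,332.00.
DOL = R$11,472,089.20 ÷ R$6,985,489.20 = 1.6423; DFL = R$6,985,489.20 ÷ R$3,227,157.20 = 2.1646.
DCL = DOL × DFL = 1.6423 × 2.1646 = 3.5549.

3.55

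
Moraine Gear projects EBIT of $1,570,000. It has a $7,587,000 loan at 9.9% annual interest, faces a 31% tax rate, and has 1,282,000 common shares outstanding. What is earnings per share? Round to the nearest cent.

Interest = $751,113.00, so EBT = $1,570,000 − $751,113.00 = $818,887.00.
After tax at 31%: net income = $818,887.00 × 0.69 = $565,032.03.
EPS = $565,032.03 ÷ 1,282,000 = $0.44.

$0.44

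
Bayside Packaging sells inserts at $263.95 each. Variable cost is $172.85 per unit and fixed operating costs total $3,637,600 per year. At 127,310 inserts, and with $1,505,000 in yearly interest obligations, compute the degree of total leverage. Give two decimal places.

At 127,310 units, contribution = 127,310 × $91.10 = $11,597,941.00.
Subtracting fixed costs: EBIT = $11,597,941.00 − $3,637,600 = $7,960,341.00. Interest = $1,505,000.00.
DOL = $11,597,941.00 ÷ $7,960,341.00 = 1.4570; DFL = $7,960,341.00 ÷ $6,455,341.00 = 1.2331.
DCL = DOL × DFL = 1.4570 × 1.2331 = 1.7966.

1.80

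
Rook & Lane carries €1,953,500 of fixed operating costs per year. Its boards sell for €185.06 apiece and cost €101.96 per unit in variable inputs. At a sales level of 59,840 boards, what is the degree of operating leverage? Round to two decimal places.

At 59,840 units, contribution = 59,840 × €83.10 = €4,972,704.00.
Operating income = contribution − fixed costs = €4,972,704.00 − €1,953,500 = €3,019,204.00.
Degree of operating leverage = €4,972,704.00 / €3,019,204.00 = 1.6470.

1.65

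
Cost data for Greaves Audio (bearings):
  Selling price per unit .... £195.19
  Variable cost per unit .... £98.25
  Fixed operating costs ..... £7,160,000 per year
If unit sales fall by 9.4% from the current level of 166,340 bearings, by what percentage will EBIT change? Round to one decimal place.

Total contribution margin = 166,340 × £96.94 = £16,124,999.60.
Operating income = contribution − fixed costs = £16,124,999.60 − £7,160,000 = £8,964,999.60.
So DOL = total CM / EBIT = £16,124,999.60 / £8,964,999.60 = 1.7987.
Operating income changes by 1.7987 × -9.4% = -16.9%.

-16.9%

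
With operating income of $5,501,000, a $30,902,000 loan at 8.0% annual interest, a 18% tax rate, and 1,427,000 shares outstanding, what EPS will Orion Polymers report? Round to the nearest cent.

Pre-tax income = $5,501,000 − $2,472,160.00 = $3,028,840.00.
Net income = $3,028,840.00 × (1 − 0.18) = $2,483,648.80.
EPS = $2,483,648.80 ÷ 1,427,000 = $1.74.

$1.74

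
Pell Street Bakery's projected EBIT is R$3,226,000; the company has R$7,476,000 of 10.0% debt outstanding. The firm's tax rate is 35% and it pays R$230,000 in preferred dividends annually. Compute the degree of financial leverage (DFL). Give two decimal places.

1.52

Interest = R$747,600.00.
Pre-tax preferred-dividend burden = R$230,000 ÷ (1 − 0.35) = R$353,846.15.
DFL = EBIT ÷ [EBIT − I − D_p/(1−t)] = R$3,226,000 ÷ [R$3,226,000 − R$747,600.00 − R$353,846.15] = R$3,226,000 ÷ R$2,124,553.85 = 1.5184.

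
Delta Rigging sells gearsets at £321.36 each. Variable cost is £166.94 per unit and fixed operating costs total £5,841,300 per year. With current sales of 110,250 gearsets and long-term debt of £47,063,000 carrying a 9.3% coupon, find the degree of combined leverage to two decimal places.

2.50

At 110,250 units, contribution = 110,250 × £154.42 = £17,024,805.00.
Subtracting fixed costs: EBIT = £17,024,805.00 − £5,841,300 = £11,183,505.00. Interest = £4,376,859.00.
DOL = £17,024,805.00 ÷ £11,183,505.00 = 1.5223; DFL = £11,183,505.00 ÷ £6,806,646.00 = 1.6430.
Combined leverage = 1.5223 × 1.6430 = 2.5011.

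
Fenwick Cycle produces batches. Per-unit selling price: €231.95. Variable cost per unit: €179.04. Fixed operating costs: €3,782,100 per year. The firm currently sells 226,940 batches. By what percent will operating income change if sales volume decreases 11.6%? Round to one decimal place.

At 226,940 units, contribution = 226,940 × €52.91 = €12,007,395.40.
EBIT = €12,007,395.40 − €3,782,100 = €8,225,295.40.
DOL = contribution ÷ EBIT = €12,007,395.40 ÷ €8,225,295.40 = 1.4598.
%ΔEBIT = DOL × %ΔSales = 1.4598 × -11.6% = -16.9%.

-16.9%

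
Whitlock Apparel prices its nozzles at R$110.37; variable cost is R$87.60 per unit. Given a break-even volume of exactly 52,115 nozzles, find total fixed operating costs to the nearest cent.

R$1,186,658.55

Each unit contributes R$110.37 − R$87.60 = R$22.77.
Since BE = FC / CM, FC = 52,115 × R$22.77 = R$1,186,658.55.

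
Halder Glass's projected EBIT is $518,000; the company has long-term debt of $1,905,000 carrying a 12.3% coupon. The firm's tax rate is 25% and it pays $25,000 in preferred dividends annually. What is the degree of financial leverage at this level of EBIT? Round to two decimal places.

2.07

Interest = $234,315.00.
Pre-tax preferred-dividend burden = $25,000 ÷ (1 − 0.25) = $33,333.33.
DFL = EBIT ÷ [EBIT − I − D_p/(1−t)] = $518,000 ÷ [$518,000 − $234,315.00 − $33,333.33] = $518,000 ÷ $250,351.67 = 2.0691.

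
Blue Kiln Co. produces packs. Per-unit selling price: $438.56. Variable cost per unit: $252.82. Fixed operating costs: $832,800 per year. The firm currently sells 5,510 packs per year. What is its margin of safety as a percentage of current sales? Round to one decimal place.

18.6%

Each unit contributes $438.56 − $252.82 = $185.74. Break-even units = $832,800 ÷ $185.74 = 4,483.69; break-even revenue = 4,483.69 × $438.56 = $1,966,365.72.
Actual sales revenue = 5,510 × $438.56 = $2,416,465.60.
Margin of safety = ($2,416,465.60 − $1,966,365.72) ÷ $2,416,465.60 = 18.6%.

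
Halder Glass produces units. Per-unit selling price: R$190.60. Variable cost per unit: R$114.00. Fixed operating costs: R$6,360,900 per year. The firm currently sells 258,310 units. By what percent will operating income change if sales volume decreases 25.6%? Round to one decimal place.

At 258,310 units, contribution = 258,310 × R$76.60 = R$19,786,546.00.
Operating income = contribution − fixed costs = R$19,786,546.00 − R$6,360,900 = R$13,425,646.00.
Degree of operating leverage = R$19,786,546.00 / R$13,425,646.00 = 1.4738.
Operating income changes by 1.4738 × -25.6% = -37.7%.

-37.7%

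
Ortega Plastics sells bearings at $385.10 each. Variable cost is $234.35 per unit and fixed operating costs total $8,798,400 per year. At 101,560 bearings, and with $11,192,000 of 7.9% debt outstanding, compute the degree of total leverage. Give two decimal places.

At 101,560 units, contribution = 101,560 × $150.75 = $15,310,170.00.
Operating income = contribution − fixed costs = $15,310,170.00 − $8,798,400 = $6,511,770.00. Interest = $884,168.00.
DOL = $15,310,170.00 ÷ $6,511,770.00 = 2.3512; DFL = $6,511,770.00 ÷ $5,627,602.00 = 1.1571.
Combined leverage = 2.3512 × 1.1571 = 2.7206.

2.72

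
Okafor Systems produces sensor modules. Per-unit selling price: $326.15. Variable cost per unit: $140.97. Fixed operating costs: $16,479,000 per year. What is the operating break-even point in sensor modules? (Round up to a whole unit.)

Unit CM = price − variable cost = $326.15 − $140.97 = $185.18.
Units to break even: $16,479,000 ÷ $185.18 = 88,989.09, rounded up to 88,990.

88,990 sensor modules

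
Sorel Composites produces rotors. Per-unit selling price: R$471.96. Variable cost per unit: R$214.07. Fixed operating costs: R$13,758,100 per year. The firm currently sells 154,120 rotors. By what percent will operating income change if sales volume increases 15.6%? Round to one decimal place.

+23.9%

At 154,120 units, contribution = 154,120 × R$257.89 = R$39,746,006.80.
Operating income = contribution − fixed costs = R$39,746,006.80 − R$13,758,100 = R$25,987,906.80.
DOL = contribution ÷ EBIT = R$39,746,006.80 ÷ R$25,987,906.80 = 1.5294.
So EBIT moves 1.5294 × (+15.6%) = +23.9%.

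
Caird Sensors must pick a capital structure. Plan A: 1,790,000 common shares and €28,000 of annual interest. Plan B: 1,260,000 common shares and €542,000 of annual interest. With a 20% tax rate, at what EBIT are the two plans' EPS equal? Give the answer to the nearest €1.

Set EPS_A = EPS_B: (EBIT − €28,000)(1 − 0.20) ÷ 1,790,000 = (EBIT − €542,000)(1 − 0.20) ÷ 1,260,000.
Cancelling (1 − t) and cross-multiplying: 1,260,000·(EBIT − 28,000) = 1,790,000·(EBIT − 542,000).
EBIT × (1,790,000 − 1,260,000) = 542,000 × 1,790,000 − 28,000 × 1,260,000 = 934,900,000,000, so EBIT = 934,900,000,000 ÷ 530,000 = 1,763,962.26.

€1,763,962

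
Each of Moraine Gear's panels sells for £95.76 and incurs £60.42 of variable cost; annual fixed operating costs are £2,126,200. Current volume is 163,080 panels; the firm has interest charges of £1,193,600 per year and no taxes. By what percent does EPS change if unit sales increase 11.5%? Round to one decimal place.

+27.1%

Total contribution margin = 163,080 × £35.34 = £5,763,247.20.
Subtracting fixed costs: EBIT = £5,763,247.20 − £2,126,200 = £3,637,047.20.
Interest = £1,193,600.00, so EBIT − I = £2,443,447.20.
Degree of combined leverage = contribution ÷ (EBIT − I) = £5,763,247.20 ÷ £2,443,447.20 = 2.3587.
%ΔEPS = DCL × %ΔSales = 2.3587 × +11.5% = +27.1%.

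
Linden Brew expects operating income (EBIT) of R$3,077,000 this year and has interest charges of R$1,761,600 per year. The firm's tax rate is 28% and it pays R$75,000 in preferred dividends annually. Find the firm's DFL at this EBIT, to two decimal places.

Interest = R$1,761,600.00.
Preferred dividends grossed up pre-tax: R$75,000 / (1 − 0.28) = R$104,166.67.
DFL = EBIT ÷ [EBIT − I − D_p/(1−t)] = R$3,077,000 ÷ [R$3,077,000 − R$1,761,600.00 − R$104,166.67] = R$3,077,000 ÷ R$1,211,233.33 = 2.5404.

2.54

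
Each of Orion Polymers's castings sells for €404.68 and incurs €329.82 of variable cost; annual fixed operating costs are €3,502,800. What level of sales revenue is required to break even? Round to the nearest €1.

€18,935,521

CM per unit = €404.68 − €329.82 = €74.86; CM ratio = €74.86 / €404.68 = 0.1850.
Break-even sales = FC ÷ CM ratio = €3,502,800 × €404.68 / €74.86 = €18,935,521.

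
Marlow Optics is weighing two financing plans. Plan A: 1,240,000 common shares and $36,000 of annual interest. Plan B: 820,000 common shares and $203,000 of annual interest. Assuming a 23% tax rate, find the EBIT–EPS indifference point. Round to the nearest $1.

$529,048

Set EPS_A = EPS_B: (EBIT − $36,000)(1 − 0.23) ÷ 1,240,000 = (EBIT − $203,000)(1 − 0.23) ÷ 820,000.
The (1 − t) factor cancels: (EBIT − 36,000) × 820,000 = (EBIT − 203,000) × 1,240,000.
EBIT × (1,240,000 − 820,000) = 203,000 × 1,240,000 − 36,000 × 820,000 = 222,200,000,000, so EBIT = 222,200,000,000 ÷ 420,000 = 529,047.62.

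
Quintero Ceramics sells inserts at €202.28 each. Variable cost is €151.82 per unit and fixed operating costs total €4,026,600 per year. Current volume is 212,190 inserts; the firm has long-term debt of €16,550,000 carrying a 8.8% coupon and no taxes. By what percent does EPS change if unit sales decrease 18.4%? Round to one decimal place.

-37.7%

Total contribution margin = 212,190 × €50.46 = €10,707,107.40.
Operating income = contribution − fixed costs = €10,707,107.40 − €4,026,600 = €6,680,507.40.
After interest of €1,456,400.00, pre-tax earnings = €5,224,107.40.
Degree of combined leverage = contribution ÷ (EBIT − I) = €10,707,107.40 ÷ €5,224,107.40 = 2.0496.
%ΔEPS = DCL × %ΔSales = 2.0496 × -18.4% = -37.7%.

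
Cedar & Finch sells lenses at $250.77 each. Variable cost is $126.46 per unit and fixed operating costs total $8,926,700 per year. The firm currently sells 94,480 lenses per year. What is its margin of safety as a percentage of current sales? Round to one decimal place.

Contribution margin per unit = $250.77 − $126.46 = $124.31. Break-even units = $8,926,700 ÷ $124.31 = 71,809.99; break-even revenue = 71,809.99 × $250.77 = $18,007,791.48.
Current sales = 94,480 × $250.77 = $23,692,749.60.
Margin of safety = ($23,692,749.60 − $18,007,791.48) ÷ $23,692,749.60 = 24.0%.

24.0%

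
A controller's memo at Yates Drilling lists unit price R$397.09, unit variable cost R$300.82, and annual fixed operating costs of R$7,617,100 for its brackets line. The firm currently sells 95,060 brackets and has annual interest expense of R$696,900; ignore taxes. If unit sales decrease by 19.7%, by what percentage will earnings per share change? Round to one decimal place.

-215.3%

Total contribution margin = 95,060 × R$96.27 = R$9,151,426.20.
Subtracting fixed costs: EBIT = R$9,151,426.20 − R$7,617,100 = R$1,534,326.20.
After interest of R$696,900.00, pre-tax earnings = R$837,426.20.
Degree of combined leverage = contribution ÷ (EBIT − I) = R$9,151,426.20 ÷ R$837,426.20 = 10.9280.
EPS therefore changes by 10.9280 × (-19.7%) = -215.3%.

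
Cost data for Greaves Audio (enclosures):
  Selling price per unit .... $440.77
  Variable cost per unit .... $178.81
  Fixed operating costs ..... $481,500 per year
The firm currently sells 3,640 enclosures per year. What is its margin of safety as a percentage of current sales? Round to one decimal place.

49.5%

Unit CM = price − variable cost = $440.77 − $178.81 = $261.96. Break-even units = $481,500 ÷ $261.96 = 1,838.07; break-even revenue = 1,838.07 × $440.77 = $810,164.74.
Current sales = 3,640 × $440.77 = $1,604,402.80.
Margin of safety = ($1,604,402.80 − $810,164.74) ÷ $1,604,402.80 = 49.5%.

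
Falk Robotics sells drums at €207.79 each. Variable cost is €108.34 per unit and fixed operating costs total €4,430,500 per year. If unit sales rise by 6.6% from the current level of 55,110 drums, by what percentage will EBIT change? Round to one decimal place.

At 55,110 units, contribution = 55,110 × €99.45 = €5,480,689.50.
EBIT = €5,480,689.50 − €4,430,500 = €1,050,189.50.
So DOL = total CM / EBIT = €5,480,689.50 / €1,050,189.50 = 5.2188.
So EBIT moves 5.2188 × (+6.6%) = +34.4%.

+34.4%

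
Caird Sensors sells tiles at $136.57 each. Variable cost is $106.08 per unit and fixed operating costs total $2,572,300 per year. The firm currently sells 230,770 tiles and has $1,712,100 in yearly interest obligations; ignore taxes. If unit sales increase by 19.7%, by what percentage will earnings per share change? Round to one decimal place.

+50.4%

At 230,770 units, contribution = 230,770 × $30.49 = $7,036,177.30.
EBIT = $7,036,177.30 − $2,572,300 = $4,463,877.30.
Interest = $1,712,100.00, so EBIT − I = $2,751,777.30.
DCL = total CM / (EBIT − I) = $7,036,177.30 / $2,751,777.30 = 2.5570.
EPS therefore changes by 2.5570 × (+19.7%) = +50.4%.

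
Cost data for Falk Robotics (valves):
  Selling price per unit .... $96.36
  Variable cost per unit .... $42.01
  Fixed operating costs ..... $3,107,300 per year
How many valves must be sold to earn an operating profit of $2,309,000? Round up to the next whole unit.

Each unit contributes $96.36 − $42.01 = $54.35.
Units = (FC + target) / CM = ($3,107,300 + $2,309,000) / $54.35 = 99,655.93, so 99,656 valves.

99,656 valves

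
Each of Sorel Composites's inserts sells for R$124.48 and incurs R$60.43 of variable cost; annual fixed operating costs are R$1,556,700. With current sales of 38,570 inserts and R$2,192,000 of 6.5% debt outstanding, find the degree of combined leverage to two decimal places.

At 38,570 units, contribution = 38,570 × R$64.05 = R$2,470,408.50.
Subtracting fixed costs: EBIT = R$2,470,408.50 − R$1,556,700 = R$913,708.50. Interest = R$142,480.00, so EBIT − I = R$771,228.50.
Degree of total leverage = total CM / (EBIT − interest) = R$2,470,408.50 / R$771,228.50 = 3.2032.

3.20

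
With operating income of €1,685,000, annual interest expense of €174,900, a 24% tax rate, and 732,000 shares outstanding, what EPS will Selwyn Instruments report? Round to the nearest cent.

Interest = €174,900.00, so EBT = €1,685,000 − €174,900.00 = €1,510,100.00.
After tax at 24%: net income = €1,510,100.00 × 0.76 = €1,147,676.00.
EPS = €1,147,676.00 ÷ 732,000 = €1.57.

€1.57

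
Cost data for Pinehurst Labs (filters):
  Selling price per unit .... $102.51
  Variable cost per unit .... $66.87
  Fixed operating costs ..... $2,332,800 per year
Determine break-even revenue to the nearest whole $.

$6,709,745

CM per unit = $102.51 − $66.87 = $35.64; CM ratio = $35.64 / $102.51 = 0.3477.
Break-even revenue = fixed costs × price ÷ CM = $2,332,800 × $102.51 ÷ $35.64 = $6,709,745.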